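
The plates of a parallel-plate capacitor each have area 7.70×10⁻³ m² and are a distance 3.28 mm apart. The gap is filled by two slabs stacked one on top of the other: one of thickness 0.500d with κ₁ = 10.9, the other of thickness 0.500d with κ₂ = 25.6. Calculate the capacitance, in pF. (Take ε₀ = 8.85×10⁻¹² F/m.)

Stacked slabs ⇒ two capacitors in series, each with the full plate area.
C₁ = κ₁ε₀A/d₁ = 10.9 × 8.85×10⁻¹² × 7.70×10⁻³ / 1.64×10⁻³ = 4.53×10⁻¹⁰ F.
C₂ = κ₂ε₀A/d₂ = 25.6 × 8.85×10⁻¹² × 7.70×10⁻³ / 1.64×10⁻³ = 1.06×10⁻⁹ F.
C = (1/C₁ + 1/C₂)⁻¹ = 3.18×10⁻¹⁰ F.

C ≈ 318 pF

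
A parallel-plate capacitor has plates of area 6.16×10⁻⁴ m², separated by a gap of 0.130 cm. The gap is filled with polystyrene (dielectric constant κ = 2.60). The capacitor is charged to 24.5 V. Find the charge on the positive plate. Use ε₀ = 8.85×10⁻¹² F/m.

C = κε₀A/d = 2.60 × 8.85×10⁻¹² × 6.16×10⁻⁴ / 1.30×10⁻³ = 1.09×10⁻¹¹ F.
Q = CV = 1.09×10⁻¹¹ × 24.5 = 2.67×10⁻¹⁰ C.

Q ≈ 267 pC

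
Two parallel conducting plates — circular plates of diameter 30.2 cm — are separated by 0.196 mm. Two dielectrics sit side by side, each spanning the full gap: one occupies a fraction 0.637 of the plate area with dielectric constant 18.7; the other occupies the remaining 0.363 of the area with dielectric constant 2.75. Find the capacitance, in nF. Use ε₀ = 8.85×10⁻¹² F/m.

41.8 nF

A = π(30.2/2 cm)² = 7.16×10⁻² m².
Side-by-side slabs ⇒ two capacitors in parallel, each spanning the full gap.
C₁ = κ₁ε₀A₁/d = 18.7 × 8.85×10⁻¹² × 4.56×10⁻² / 1.96×10⁻⁴ = 3.85×10⁻⁸ F.
C₂ = κ₂ε₀A₂/d = 2.75 × 8.85×10⁻¹² × 2.60×10⁻² / 1.96×10⁻⁴ = 3.23×10⁻⁹ F.
C = C₁ + C₂ = 4.18×10⁻⁸ F.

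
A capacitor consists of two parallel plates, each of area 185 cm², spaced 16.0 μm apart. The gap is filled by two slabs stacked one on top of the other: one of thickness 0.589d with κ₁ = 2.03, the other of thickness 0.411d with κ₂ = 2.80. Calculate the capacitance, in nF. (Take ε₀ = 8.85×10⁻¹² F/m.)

23.4 nF

A = 185 cm² = 1.85×10⁻² m².
Stacked slabs ⇒ two capacitors in series, each with the full plate area.
C₁ = κ₁ε₀A/d₁ = 2.03 × 8.85×10⁻¹² × 1.85×10⁻² / 9.42×10⁻⁶ = 3.53×10⁻⁸ F.
C₂ = κ₂ε₀A/d₂ = 2.80 × 8.85×10⁻¹² × 1.85×10⁻² / 6.58×10⁻⁶ = 6.97×10⁻⁸ F.
C = (1/C₁ + 1/C₂)⁻¹ = 2.34×10⁻⁸ F.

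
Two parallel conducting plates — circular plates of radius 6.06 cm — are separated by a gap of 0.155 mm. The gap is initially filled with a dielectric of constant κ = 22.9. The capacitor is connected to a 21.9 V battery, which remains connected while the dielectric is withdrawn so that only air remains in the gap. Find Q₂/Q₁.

Q₂/Q₁ ≈ 0.0437

Battery connected ⇒ V is held fixed.
C₂ = 0.0437 C₁ and Q = CV, so Q₂/Q₁ = C₂/C₁ = 0.0437.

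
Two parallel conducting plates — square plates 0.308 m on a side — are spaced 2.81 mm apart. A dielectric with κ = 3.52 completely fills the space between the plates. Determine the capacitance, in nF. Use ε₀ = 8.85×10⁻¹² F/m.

1.05 nF

A = (0.308 m)² = 9.49×10⁻² m².
C = κε₀A/d = 3.52 × 8.85×10⁻¹² × 9.49×10⁻² / 2.81×10⁻³ = 1.05×10⁻⁹ F.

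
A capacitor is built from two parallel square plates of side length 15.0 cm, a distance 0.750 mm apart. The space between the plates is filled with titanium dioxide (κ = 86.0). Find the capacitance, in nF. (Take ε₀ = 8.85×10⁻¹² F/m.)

A = (15.0 cm)² = 2.25×10⁻² m².
C = κε₀A/d = 86.0 × 8.85×10⁻¹² × 2.25×10⁻² / 7.50×10⁻⁴ = 2.28×10⁻⁸ F.

22.8 nF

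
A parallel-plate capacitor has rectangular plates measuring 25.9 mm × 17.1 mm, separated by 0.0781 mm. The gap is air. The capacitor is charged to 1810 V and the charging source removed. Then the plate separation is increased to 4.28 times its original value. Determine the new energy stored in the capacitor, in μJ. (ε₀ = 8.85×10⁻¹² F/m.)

U ≈ 352 μJ

A = 25.9 × 17.1 mm² = 4.43×10⁻⁴ m².
Initially C₁ = ε₀A/d = 8.85×10⁻¹² × 4.43×10⁻⁴ / 7.81×10⁻⁵ = 5.02×10⁻¹¹ F.
U₁ = 8.22×10⁻⁵ J.
Isolated ⇒ Q is held fixed. C₂ = 0.234 C₁ and U = Q²/(2C), so U₂/U₁ = C₁/C₂ = 4.28.
U₂ = 4.28 × 8.22×10⁻⁵ = 3.52×10⁻⁴ J.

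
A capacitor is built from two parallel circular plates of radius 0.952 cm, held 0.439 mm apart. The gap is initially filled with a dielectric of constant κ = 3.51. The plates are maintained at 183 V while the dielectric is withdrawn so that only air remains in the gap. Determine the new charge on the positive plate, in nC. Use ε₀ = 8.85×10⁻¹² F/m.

Q ≈ 1.05 nC

A = π(0.952 cm)² = 2.85×10⁻⁴ m².
Initially C₁ = κε₀A/d = 3.51 × 8.85×10⁻¹² × 2.85×10⁻⁴ / 4.39×10⁻⁴ = 2.01×10⁻¹¹ F.
Q₁ = 3.69×10⁻⁹ C.
Battery connected ⇒ V is held fixed. C₂ = 0.285 C₁ and Q = CV, so Q₂/Q₁ = C₂/C₁ = 0.285.
Q₂ = 0.285 × 3.69×10⁻⁹ = 1.05×10⁻⁹ C.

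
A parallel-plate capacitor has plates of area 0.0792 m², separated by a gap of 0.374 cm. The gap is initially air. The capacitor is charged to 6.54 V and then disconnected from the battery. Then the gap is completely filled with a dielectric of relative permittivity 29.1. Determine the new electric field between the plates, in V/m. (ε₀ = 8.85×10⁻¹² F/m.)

E ≈ 60.1 V/m

Initially C₁ = ε₀A/d = 8.85×10⁻¹² × 7.92×10⁻² / 3.74×10⁻³ = 1.87×10⁻¹⁰ F.
E₁ = 1.75×10³ V/m.
Isolated ⇒ Q is held fixed. V₂ = Q/C₂ = V₁/29.1; E = V/d, so E₂/E₁ = (V₂/V₁)(d₁/d₂) = 0.0344.
E₂ = 0.0344 × 1.75×10³ = 60.1 V/m.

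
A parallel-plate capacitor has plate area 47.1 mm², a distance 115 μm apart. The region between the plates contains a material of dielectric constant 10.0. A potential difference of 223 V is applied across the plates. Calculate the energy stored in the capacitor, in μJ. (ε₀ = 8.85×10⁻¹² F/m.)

A = 47.1 mm² = 4.71×10⁻⁵ m².
C = κε₀A/d = 10.0 × 8.85×10⁻¹² × 4.71×10⁻⁵ / 1.15×10⁻⁴ = 3.62×10⁻¹¹ F.
U = ½CV² = ½ × 3.62×10⁻¹¹ × (223)² = 9.01×10⁻⁷ J.

U ≈ 0.901 μJ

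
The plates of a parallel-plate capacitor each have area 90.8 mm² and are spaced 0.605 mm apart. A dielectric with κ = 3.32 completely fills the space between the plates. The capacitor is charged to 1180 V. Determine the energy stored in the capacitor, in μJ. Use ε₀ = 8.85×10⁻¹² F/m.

U ≈ 3.07 μJ

A = 90.8 mm² = 9.08×10⁻⁵ m².
C = κε₀A/d = 3.32 × 8.85×10⁻¹² × 9.08×10⁻⁵ / 6.05×10⁻⁴ = 4.41×10⁻¹² F.
U = ½CV² = ½ × 4.41×10⁻¹² × (1180)² = 3.07×10⁻⁶ J.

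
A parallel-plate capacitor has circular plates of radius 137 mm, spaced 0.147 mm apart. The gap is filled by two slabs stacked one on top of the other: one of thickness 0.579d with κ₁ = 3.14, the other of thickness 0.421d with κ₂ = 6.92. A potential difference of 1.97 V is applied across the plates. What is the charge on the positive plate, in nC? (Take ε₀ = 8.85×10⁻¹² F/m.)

28.5 nC

A = π(137 mm)² = 5.90×10⁻² m².
Stacked slabs ⇒ two capacitors in series, each with the full plate area.
C₁ = κ₁ε₀A/d₁ = 3.14 × 8.85×10⁻¹² × 5.90×10⁻² / 8.51×10⁻⁵ = 1.93×10⁻⁸ F.
C₂ = κ₂ε₀A/d₂ = 6.92 × 8.85×10⁻¹² × 5.90×10⁻² / 6.19×10⁻⁵ = 5.84×10⁻⁸ F.
C = (1/C₁ + 1/C₂)⁻¹ = 1.45×10⁻⁸ F.
Q = CV = 1.45×10⁻⁸ × 1.97 = 2.85×10⁻⁸ C.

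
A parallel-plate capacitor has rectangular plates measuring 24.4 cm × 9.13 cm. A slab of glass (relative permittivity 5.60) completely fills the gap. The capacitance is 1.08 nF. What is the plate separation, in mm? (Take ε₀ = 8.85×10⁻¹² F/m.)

1.02 mm

A = 24.4 × 9.13 cm² = 2.23×10⁻² m².
d = κε₀A/C = 5.60 × 8.85×10⁻¹² × 2.23×10⁻² / 1.08×10⁻⁹ = 1.02×10⁻³ m.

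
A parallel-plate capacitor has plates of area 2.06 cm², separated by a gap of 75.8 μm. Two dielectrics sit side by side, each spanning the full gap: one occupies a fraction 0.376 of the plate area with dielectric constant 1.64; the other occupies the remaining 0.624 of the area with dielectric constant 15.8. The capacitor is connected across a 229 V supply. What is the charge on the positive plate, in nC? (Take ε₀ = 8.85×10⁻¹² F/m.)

Q ≈ 57.7 nC

A = 2.06 cm² = 2.06×10⁻⁴ m².
Side-by-side slabs ⇒ two capacitors in parallel, each spanning the full gap.
C₁ = κ₁ε₀A₁/d = 1.64 × 8.85×10⁻¹² × 7.75×10⁻⁵ / 7.58×10⁻⁵ = 1.48×10⁻¹¹ F.
C₂ = κ₂ε₀A₂/d = 15.8 × 8.85×10⁻¹² × 1.29×10⁻⁴ / 7.58×10⁻⁵ = 2.37×10⁻¹⁰ F.
C = C₁ + C₂ = 2.52×10⁻¹⁰ F.
Q = CV = 2.52×10⁻¹⁰ × 229 = 5.77×10⁻⁸ C.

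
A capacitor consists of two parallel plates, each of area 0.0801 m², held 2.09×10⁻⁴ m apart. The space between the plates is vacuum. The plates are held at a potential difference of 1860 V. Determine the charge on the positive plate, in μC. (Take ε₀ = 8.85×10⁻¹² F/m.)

C = ε₀A/d = 8.85×10⁻¹² × 8.01×10⁻² / 2.09×10⁻⁴ = 3.39×10⁻⁹ F.
Q = CV = 3.39×10⁻⁹ × 1860 = 6.31×10⁻⁶ C.

Q ≈ 6.31 μC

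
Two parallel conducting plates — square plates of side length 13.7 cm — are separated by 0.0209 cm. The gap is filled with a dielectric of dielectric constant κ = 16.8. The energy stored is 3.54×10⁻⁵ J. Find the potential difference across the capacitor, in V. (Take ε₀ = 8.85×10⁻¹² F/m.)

V ≈ 72.8 V

A = (13.7 cm)² = 1.88×10⁻² m².
C = κε₀A/d = 16.8 × 8.85×10⁻¹² × 1.88×10⁻² / 2.09×10⁻⁴ = 1.34×10⁻⁸ F.
V = √(2U/C) = √(2 × 3.54×10⁻⁵ / 1.34×10⁻⁸) = 72.8 V.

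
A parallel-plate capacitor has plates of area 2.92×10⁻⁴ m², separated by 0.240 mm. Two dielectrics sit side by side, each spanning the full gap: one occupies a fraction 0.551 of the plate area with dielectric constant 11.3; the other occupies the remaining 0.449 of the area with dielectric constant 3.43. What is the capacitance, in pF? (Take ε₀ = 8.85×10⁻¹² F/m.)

Side-by-side slabs ⇒ two capacitors in parallel, each spanning the full gap.
C₁ = κ₁ε₀A₁/d = 11.3 × 8.85×10⁻¹² × 1.61×10⁻⁴ / 2.40×10⁻⁴ = 6.70×10⁻¹¹ F.
C₂ = κ₂ε₀A₂/d = 3.43 × 8.85×10⁻¹² × 1.31×10⁻⁴ / 2.40×10⁻⁴ = 1.66×10⁻¹¹ F.
C = C₁ + C₂ = 8.36×10⁻¹¹ F.

83.6 pF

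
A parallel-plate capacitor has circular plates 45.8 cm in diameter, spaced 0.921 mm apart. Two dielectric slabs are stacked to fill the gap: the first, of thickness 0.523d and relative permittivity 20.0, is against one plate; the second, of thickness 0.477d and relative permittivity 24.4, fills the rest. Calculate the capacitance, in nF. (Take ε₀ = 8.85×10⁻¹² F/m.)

A = π(45.8/2 cm)² = 0.165 m².
Stacked slabs ⇒ two capacitors in series, each with the full plate area.
C₁ = κ₁ε₀A/d₁ = 20.0 × 8.85×10⁻¹² × 0.165 / 4.82×10⁻⁴ = 6.05×10⁻⁸ F.
C₂ = κ₂ε₀A/d₂ = 24.4 × 8.85×10⁻¹² × 0.165 / 4.39×10⁻⁴ = 8.10×10⁻⁸ F.
C = (1/C₁ + 1/C₂)⁻¹ = 3.46×10⁻⁸ F.

C ≈ 34.6 nF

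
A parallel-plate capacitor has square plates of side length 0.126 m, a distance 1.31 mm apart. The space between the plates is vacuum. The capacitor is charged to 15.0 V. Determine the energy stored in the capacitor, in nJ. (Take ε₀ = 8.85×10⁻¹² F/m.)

U ≈ 12.1 nJ

A = (0.126 m)² = 1.59×10⁻² m².
C = ε₀A/d = 8.85×10⁻¹² × 1.59×10⁻² / 1.31×10⁻³ = 1.07×10⁻¹⁰ F.
U = ½CV² = ½ × 1.07×10⁻¹⁰ × (15.0)² = 1.21×10⁻⁸ J.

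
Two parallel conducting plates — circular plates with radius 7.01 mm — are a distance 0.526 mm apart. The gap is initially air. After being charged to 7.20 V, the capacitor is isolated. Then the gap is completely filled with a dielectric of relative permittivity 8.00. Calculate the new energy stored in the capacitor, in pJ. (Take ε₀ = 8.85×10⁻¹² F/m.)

8.42 pJ

A = π(7.01 mm)² = 1.54×10⁻⁴ m².
Initially C₁ = ε₀A/d = 8.85×10⁻¹² × 1.54×10⁻⁴ / 5.26×10⁻⁴ = 2.60×10⁻¹² F.
U₁ = 6.73×10⁻¹¹ J.
Isolated ⇒ Q is held fixed. C₂ = 8.00 C₁ and U = Q²/(2C), so U₂/U₁ = C₁/C₂ = 0.125.
U₂ = 0.125 × 6.73×10⁻¹¹ = 8.42×10⁻¹² J.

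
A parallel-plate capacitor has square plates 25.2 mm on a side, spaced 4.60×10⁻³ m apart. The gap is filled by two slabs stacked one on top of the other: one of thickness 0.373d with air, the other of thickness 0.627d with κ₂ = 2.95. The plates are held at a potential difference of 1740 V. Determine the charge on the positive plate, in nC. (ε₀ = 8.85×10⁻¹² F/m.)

A = (25.2 mm)² = 6.35×10⁻⁴ m².
Stacked slabs ⇒ two capacitors in series, each with the full plate area.
C₁ = κ₁ε₀A/d₁ = 1.00 × 8.85×10⁻¹² × 6.35×10⁻⁴ / 1.72×10⁻³ = 3.28×10⁻¹² F.
C₂ = κ₂ε₀A/d₂ = 2.95 × 8.85×10⁻¹² × 6.35×10⁻⁴ / 2.88×10⁻³ = 5.75×10⁻¹² F.
C = (1/C₁ + 1/C₂)⁻¹ = 2.09×10⁻¹² F.
Q = CV = 2.09×10⁻¹² × 1740 = 3.63×10⁻⁹ C.

3.63 nC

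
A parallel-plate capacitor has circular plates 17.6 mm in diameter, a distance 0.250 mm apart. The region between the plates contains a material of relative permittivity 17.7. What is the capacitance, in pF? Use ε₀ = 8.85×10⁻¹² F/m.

A = π(17.6/2 mm)² = 2.43×10⁻⁴ m².
C = κε₀A/d = 17.7 × 8.85×10⁻¹² × 2.43×10⁻⁴ / 2.50×10⁻⁴ = 1.52×10⁻¹⁰ F.

152 pF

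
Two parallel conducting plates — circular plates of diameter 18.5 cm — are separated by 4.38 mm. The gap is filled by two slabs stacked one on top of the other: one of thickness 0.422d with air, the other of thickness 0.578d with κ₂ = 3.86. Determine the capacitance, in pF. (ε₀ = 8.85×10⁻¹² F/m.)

A = π(18.5/2 cm)² = 2.69×10⁻² m².
Stacked slabs ⇒ two capacitors in series, each with the full plate area.
C₁ = κ₁ε₀A/d₁ = 1.00 × 8.85×10⁻¹² × 2.69×10⁻² / 1.85×10⁻³ = 1.29×10⁻¹⁰ F.
C₂ = κ₂ε₀A/d₂ = 3.86 × 8.85×10⁻¹² × 2.69×10⁻² / 2.53×10⁻³ = 3.63×10⁻¹⁰ F.
C = (1/C₁ + 1/C₂)⁻¹ = 9.50×10⁻¹¹ F.

C ≈ 95.0 pF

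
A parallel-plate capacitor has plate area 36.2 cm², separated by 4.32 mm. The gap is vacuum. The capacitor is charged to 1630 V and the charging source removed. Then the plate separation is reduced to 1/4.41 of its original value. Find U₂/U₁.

Isolated ⇒ Q is held fixed.
C₂ = 4.41 C₁ and U = Q²/(2C), so U₂/U₁ = C₁/C₂ = 0.227.

0.227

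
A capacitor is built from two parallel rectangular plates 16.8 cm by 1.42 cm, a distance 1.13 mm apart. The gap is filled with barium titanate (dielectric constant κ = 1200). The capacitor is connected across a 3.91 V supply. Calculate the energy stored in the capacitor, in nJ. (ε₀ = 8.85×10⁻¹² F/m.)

U ≈ 171 nJ

A = 16.8 × 1.42 cm² = 2.39×10⁻³ m².
C = κε₀A/d = 1200 × 8.85×10⁻¹² × 2.39×10⁻³ / 1.13×10⁻³ = 2.24×10⁻⁸ F.
U = ½CV² = ½ × 2.24×10⁻⁸ × (3.91)² = 1.71×10⁻⁷ J.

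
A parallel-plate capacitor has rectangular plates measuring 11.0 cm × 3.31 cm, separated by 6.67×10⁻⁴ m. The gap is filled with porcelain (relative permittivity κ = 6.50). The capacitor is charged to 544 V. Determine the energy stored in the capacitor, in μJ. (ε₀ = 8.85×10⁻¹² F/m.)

A = 11.0 × 3.31 cm² = 3.64×10⁻³ m².
C = κε₀A/d = 6.50 × 8.85×10⁻¹² × 3.64×10⁻³ / 6.67×10⁻⁴ = 3.14×10⁻¹⁰ F.
U = ½CV² = ½ × 3.14×10⁻¹⁰ × (544)² = 4.65×10⁻⁵ J.

U ≈ 46.5 μJ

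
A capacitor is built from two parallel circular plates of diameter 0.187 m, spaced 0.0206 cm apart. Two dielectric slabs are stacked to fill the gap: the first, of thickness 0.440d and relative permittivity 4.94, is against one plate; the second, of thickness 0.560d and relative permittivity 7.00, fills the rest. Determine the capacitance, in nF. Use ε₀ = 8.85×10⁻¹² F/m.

A = π(0.187/2 m)² = 2.75×10⁻² m².
Stacked slabs ⇒ two capacitors in series, each with the full plate area.
C₁ = κ₁ε₀A/d₁ = 4.94 × 8.85×10⁻¹² × 2.75×10⁻² / 9.06×10⁻⁵ = 1.32×10⁻⁸ F.
C₂ = κ₂ε₀A/d₂ = 7.00 × 8.85×10⁻¹² × 2.75×10⁻² / 1.15×10⁻⁴ = 1.47×10⁻⁸ F.
C = (1/C₁ + 1/C₂)⁻¹ = 6.98×10⁻⁹ F.

6.98 nF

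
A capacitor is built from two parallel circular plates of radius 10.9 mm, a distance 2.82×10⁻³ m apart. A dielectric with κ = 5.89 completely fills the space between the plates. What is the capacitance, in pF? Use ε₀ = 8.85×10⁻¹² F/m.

C ≈ 6.90 pF

A = π(10.9 mm)² = 3.73×10⁻⁴ m².
C = κε₀A/d = 5.89 × 8.85×10⁻¹² × 3.73×10⁻⁴ / 2.82×10⁻³ = 6.90×10⁻¹² F.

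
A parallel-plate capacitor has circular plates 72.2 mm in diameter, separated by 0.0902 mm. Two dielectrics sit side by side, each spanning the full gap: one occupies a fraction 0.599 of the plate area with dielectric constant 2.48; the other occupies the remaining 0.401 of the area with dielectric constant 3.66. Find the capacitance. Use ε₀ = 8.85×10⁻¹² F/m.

1.19 nF

A = π(72.2/2 mm)² = 4.09×10⁻³ m².
Side-by-side slabs ⇒ two capacitors in parallel, each spanning the full gap.
C₁ = κ₁ε₀A₁/d = 2.48 × 8.85×10⁻¹² × 2.45×10⁻³ / 9.02×10⁻⁵ = 5.97×10⁻¹⁰ F.
C₂ = κ₂ε₀A₂/d = 3.66 × 8.85×10⁻¹² × 1.64×10⁻³ / 9.02×10⁻⁵ = 5.90×10⁻¹⁰ F.
C = C₁ + C₂ = 1.19×10⁻⁹ F.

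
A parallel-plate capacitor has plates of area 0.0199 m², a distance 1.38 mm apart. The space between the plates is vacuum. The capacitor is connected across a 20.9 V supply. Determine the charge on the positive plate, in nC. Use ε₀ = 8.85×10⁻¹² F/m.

2.67 nC

C = ε₀A/d = 8.85×10⁻¹² × 1.99×10⁻² / 1.38×10⁻³ = 1.28×10⁻¹⁰ F.
Q = CV = 1.28×10⁻¹⁰ × 20.9 = 2.67×10⁻⁹ C.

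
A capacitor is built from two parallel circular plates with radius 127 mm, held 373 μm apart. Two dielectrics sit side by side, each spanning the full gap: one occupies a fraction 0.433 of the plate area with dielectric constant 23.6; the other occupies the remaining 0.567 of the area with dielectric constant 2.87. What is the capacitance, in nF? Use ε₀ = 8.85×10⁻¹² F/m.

A = π(127 mm)² = 5.07×10⁻² m².
Side-by-side slabs ⇒ two capacitors in parallel, each spanning the full gap.
C₁ = κ₁ε₀A₁/d = 23.6 × 8.85×10⁻¹² × 2.19×10⁻² / 3.73×10⁻⁴ = 1.23×10⁻⁸ F.
C₂ = κ₂ε₀A₂/d = 2.87 × 8.85×10⁻¹² × 2.87×10⁻² / 3.73×10⁻⁴ = 1.96×10⁻⁹ F.
C = C₁ + C₂ = 1.42×10⁻⁸ F.

14.2 nF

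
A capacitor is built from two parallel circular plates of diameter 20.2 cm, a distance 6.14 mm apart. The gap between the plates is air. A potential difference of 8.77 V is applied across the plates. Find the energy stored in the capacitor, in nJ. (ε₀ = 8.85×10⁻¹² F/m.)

A = π(20.2/2 cm)² = 3.20×10⁻² m².
C = ε₀A/d = 8.85×10⁻¹² × 3.20×10⁻² / 6.14×10⁻³ = 4.62×10⁻¹¹ F.
U = ½CV² = ½ × 4.62×10⁻¹¹ × (8.77)² = 1.78×10⁻⁹ J.

U ≈ 1.78 nJ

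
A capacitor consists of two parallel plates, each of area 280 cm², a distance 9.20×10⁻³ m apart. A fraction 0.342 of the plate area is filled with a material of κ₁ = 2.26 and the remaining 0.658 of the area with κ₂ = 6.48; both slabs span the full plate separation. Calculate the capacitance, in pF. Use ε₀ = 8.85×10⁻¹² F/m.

C ≈ 136 pF

A = 280 cm² = 2.80×10⁻² m².
Side-by-side slabs ⇒ two capacitors in parallel, each spanning the full gap.
C₁ = κ₁ε₀A₁/d = 2.26 × 8.85×10⁻¹² × 9.58×10⁻³ / 9.20×10⁻³ = 2.08×10⁻¹¹ F.
C₂ = κ₂ε₀A₂/d = 6.48 × 8.85×10⁻¹² × 1.84×10⁻² / 9.20×10⁻³ = 1.15×10⁻¹⁰ F.
C = C₁ + C₂ = 1.36×10⁻¹⁰ F.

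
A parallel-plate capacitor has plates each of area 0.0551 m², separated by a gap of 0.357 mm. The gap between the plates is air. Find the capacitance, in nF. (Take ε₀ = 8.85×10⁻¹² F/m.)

1.37 nF

C = ε₀A/d = 8.85×10⁻¹² × 5.51×10⁻² / 3.57×10⁻⁴ = 1.37×10⁻⁹ F.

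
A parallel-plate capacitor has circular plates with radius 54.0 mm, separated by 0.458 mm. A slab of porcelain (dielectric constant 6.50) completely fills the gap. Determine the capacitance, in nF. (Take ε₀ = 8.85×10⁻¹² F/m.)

1.15 nF

A = π(54.0 mm)² = 9.16×10⁻³ m².
C = κε₀A/d = 6.50 × 8.85×10⁻¹² × 9.16×10⁻³ / 4.58×10⁻⁴ = 1.15×10⁻⁹ F.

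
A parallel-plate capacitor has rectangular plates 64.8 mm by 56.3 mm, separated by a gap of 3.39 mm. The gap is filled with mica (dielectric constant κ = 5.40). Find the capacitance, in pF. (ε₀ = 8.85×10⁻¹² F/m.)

A = 64.8 × 56.3 mm² = 3.65×10⁻³ m².
C = κε₀A/d = 5.40 × 8.85×10⁻¹² × 3.65×10⁻³ / 3.39×10⁻³ = 5.14×10⁻¹¹ F.

C ≈ 51.4 pF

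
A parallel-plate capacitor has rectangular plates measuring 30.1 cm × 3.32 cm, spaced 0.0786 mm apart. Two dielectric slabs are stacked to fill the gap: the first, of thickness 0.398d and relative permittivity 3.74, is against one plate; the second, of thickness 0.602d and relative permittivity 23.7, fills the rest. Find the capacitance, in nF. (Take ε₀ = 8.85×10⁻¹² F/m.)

A = 30.1 × 3.32 cm² = 9.99×10⁻³ m².
Stacked slabs ⇒ two capacitors in series, each with the full plate area.
C₁ = κ₁ε₀A/d₁ = 3.74 × 8.85×10⁻¹² × 9.99×10⁻³ / 3.13×10⁻⁵ = 1.06×10⁻⁸ F.
C₂ = κ₂ε₀A/d₂ = 23.7 × 8.85×10⁻¹² × 9.99×10⁻³ / 4.73×10⁻⁵ = 4.43×10⁻⁸ F.
C = (1/C₁ + 1/C₂)⁻¹ = 8.54×10⁻⁹ F.

8.54 nF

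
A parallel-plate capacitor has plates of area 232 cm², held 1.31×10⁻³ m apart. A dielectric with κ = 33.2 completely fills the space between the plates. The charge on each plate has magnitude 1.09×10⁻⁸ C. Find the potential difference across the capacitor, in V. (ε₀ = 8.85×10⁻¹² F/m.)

V ≈ 2.09 V

A = 232 cm² = 2.32×10⁻² m².
C = κε₀A/d = 33.2 × 8.85×10⁻¹² × 2.32×10⁻² / 1.31×10⁻³ = 5.20×10⁻⁹ F.
V = Q/C = 1.09×10⁻⁸ / 5.20×10⁻⁹ = 2.09 V.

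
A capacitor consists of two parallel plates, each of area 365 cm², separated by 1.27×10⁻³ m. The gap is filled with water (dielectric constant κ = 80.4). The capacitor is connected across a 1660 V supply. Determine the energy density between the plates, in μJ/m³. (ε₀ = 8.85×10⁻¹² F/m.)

E = V/d = 1660 / 1.27×10⁻³ = 1.31×10⁶ V/m.
u = ½κε₀E² = ½ × 80.4 × 8.85×10⁻¹² × (1.31×10⁶)² = 6.08×10² J/m³.

u ≈ 6.08×10⁸ μJ/m³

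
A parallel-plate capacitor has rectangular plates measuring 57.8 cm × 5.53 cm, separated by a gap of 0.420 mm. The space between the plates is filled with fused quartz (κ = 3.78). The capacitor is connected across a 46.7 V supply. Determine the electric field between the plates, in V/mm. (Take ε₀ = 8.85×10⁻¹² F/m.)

111 V/mm

E = V/d = 46.7 / 4.20×10⁻⁴ = 1.11×10⁵ V/m.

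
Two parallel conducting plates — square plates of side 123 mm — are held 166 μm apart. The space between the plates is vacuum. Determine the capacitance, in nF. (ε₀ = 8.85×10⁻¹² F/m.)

0.807 nF

A = (123 mm)² = 1.51×10⁻² m².
C = ε₀A/d = 8.85×10⁻¹² × 1.51×10⁻² / 1.66×10⁻⁴ = 8.07×10⁻¹⁰ F.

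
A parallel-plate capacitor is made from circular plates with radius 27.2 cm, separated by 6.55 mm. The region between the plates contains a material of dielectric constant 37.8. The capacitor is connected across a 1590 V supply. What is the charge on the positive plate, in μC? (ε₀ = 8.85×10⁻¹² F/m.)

Q ≈ 18.9 μC

A = π(27.2 cm)² = 0.232 m².
C = κε₀A/d = 37.8 × 8.85×10⁻¹² × 0.232 / 6.55×10⁻³ = 1.19×10⁻⁸ F.
Q = CV = 1.19×10⁻⁸ × 1590 = 1.89×10⁻⁵ C.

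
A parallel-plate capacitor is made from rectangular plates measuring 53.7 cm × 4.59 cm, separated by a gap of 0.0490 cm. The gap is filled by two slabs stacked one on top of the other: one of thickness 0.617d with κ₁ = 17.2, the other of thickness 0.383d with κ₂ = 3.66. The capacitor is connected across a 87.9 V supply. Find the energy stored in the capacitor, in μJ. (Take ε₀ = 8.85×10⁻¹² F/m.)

A = 53.7 × 4.59 cm² = 2.46×10⁻² m².
Stacked slabs ⇒ two capacitors in series, each with the full plate area.
C₁ = κ₁ε₀A/d₁ = 17.2 × 8.85×10⁻¹² × 2.46×10⁻² / 3.02×10⁻⁴ = 1.24×10⁻⁸ F.
C₂ = κ₂ε₀A/d₂ = 3.66 × 8.85×10⁻¹² × 2.46×10⁻² / 1.88×10⁻⁴ = 4.25×10⁻⁹ F.
C = (1/C₁ + 1/C₂)⁻¹ = 3.17×10⁻⁹ F.
U = ½CV² = ½ × 3.17×10⁻⁹ × (87.9)² = 1.22×10⁻⁵ J.

U ≈ 12.2 μJ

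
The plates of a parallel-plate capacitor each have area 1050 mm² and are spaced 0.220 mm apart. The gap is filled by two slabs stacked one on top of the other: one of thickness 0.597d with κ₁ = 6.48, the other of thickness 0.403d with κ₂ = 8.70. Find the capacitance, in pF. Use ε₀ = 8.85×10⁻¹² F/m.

305 pF

A = 1050 mm² = 1.05×10⁻³ m².
Stacked slabs ⇒ two capacitors in series, each with the full plate area.
C₁ = κ₁ε₀A/d₁ = 6.48 × 8.85×10⁻¹² × 1.05×10⁻³ / 1.31×10⁻⁴ = 4.58×10⁻¹⁰ F.
C₂ = κ₂ε₀A/d₂ = 8.70 × 8.85×10⁻¹² × 1.05×10⁻³ / 8.87×10⁻⁵ = 9.12×10⁻¹⁰ F.
C = (1/C₁ + 1/C₂)⁻¹ = 3.05×10⁻¹⁰ F.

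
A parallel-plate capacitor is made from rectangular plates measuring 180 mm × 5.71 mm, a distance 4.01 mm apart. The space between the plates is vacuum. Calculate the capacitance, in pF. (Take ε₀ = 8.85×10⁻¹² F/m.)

A = 180 × 5.71 mm² = 1.03×10⁻³ m².
C = ε₀A/d = 8.85×10⁻¹² × 1.03×10⁻³ / 4.01×10⁻³ = 2.27×10⁻¹² F.

C ≈ 2.27 pF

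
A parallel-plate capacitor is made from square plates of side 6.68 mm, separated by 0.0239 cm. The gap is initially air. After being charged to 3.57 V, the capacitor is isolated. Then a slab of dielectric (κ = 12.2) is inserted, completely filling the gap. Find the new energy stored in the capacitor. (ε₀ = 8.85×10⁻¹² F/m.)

0.863 pJ

A = (6.68 mm)² = 4.46×10⁻⁵ m².
Initially C₁ = ε₀A/d = 8.85×10⁻¹² × 4.46×10⁻⁵ / 2.39×10⁻⁴ = 1.65×10⁻¹² F.
U₁ = 1.05×10⁻¹¹ J.
Isolated ⇒ Q is held fixed. C₂ = 12.2 C₁ and U = Q²/(2C), so U₂/U₁ = C₁/C₂ = 0.0820.
U₂ = 0.0820 × 1.05×10⁻¹¹ = 8.63×10⁻¹³ J.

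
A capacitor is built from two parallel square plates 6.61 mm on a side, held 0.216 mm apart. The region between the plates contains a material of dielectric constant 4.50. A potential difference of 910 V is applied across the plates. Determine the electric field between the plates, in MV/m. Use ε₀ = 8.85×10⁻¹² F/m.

E = V/d = 910 / 2.16×10⁻⁴ = 4.21×10⁶ V/m.

E ≈ 4.21 MV/m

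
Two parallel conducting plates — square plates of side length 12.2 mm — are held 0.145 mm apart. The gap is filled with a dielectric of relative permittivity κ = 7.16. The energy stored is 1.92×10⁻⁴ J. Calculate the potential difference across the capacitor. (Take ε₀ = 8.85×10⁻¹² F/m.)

V ≈ 2.43 kV

A = (12.2 mm)² = 1.49×10⁻⁴ m².
C = κε₀A/d = 7.16 × 8.85×10⁻¹² × 1.49×10⁻⁴ / 1.45×10⁻⁴ = 6.50×10⁻¹¹ F.
V = √(2U/C) = √(2 × 1.92×10⁻⁴ / 6.50×10⁻¹¹) = 2.43×10³ V.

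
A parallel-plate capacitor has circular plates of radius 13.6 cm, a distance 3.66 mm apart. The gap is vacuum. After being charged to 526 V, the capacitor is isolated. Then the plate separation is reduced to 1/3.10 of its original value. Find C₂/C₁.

3.10

C = ε₀A/d scales as 1/d, so C₂/C₁ = d₁/d₂ = 3.10.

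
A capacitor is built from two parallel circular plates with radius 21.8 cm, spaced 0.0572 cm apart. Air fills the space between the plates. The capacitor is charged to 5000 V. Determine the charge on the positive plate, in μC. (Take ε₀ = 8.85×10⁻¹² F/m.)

A = π(21.8 cm)² = 0.149 m².
C = ε₀A/d = 8.85×10⁻¹² × 0.149 / 5.72×10⁻⁴ = 2.31×10⁻⁹ F.
Q = CV = 2.31×10⁻⁹ × 5000 = 1.15×10⁻⁵ C.

Q ≈ 11.5 μC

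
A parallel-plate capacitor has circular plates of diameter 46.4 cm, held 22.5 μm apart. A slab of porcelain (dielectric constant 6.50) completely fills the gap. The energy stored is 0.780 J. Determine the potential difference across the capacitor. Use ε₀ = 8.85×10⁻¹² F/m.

1.90 kV

A = π(46.4/2 cm)² = 0.169 m².
C = κε₀A/d = 6.50 × 8.85×10⁻¹² × 0.169 / 2.25×10⁻⁵ = 4.32×10⁻⁷ F.
V = √(2U/C) = √(2 × 0.780 / 4.32×10⁻⁷) = 1.90×10³ V.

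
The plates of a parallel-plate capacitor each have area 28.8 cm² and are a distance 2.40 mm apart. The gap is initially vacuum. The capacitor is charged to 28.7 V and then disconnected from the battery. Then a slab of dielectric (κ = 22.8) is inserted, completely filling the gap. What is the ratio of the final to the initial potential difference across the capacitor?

0.0439

Isolated ⇒ Q is held fixed.
C₂ = 22.8 C₁ and V = Q/C, so V₂/V₁ = C₁/C₂ = 0.0439.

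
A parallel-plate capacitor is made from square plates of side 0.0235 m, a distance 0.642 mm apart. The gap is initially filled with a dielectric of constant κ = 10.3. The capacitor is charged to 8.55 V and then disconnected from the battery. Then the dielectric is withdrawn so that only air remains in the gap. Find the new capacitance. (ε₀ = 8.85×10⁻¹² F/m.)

A = (0.0235 m)² = 5.52×10⁻⁴ m².
Initially C₁ = κε₀A/d = 10.3 × 8.85×10⁻¹² × 5.52×10⁻⁴ / 6.42×10⁻⁴ = 7.84×10⁻¹¹ F.
C = κε₀A/d scales with κ, so C₂/C₁ = 1/κ = 1/10.3 = 0.0971.
C₂ = 0.0971 × 7.84×10⁻¹¹ = 7.61×10⁻¹² F.

7.61 pF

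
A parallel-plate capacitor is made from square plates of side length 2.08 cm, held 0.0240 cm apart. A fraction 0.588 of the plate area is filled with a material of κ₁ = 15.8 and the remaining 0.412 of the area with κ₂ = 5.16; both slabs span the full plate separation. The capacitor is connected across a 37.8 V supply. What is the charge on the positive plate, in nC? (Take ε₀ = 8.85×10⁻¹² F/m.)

A = (2.08 cm)² = 4.33×10⁻⁴ m².
Side-by-side slabs ⇒ two capacitors in parallel, each spanning the full gap.
C₁ = κ₁ε₀A₁/d = 15.8 × 8.85×10⁻¹² × 2.54×10⁻⁴ / 2.40×10⁻⁴ = 1.48×10⁻¹⁰ F.
C₂ = κ₂ε₀A₂/d = 5.16 × 8.85×10⁻¹² × 1.78×10⁻⁴ / 2.40×10⁻⁴ = 3.39×10⁻¹¹ F.
C = C₁ + C₂ = 1.82×10⁻¹⁰ F.
Q = CV = 1.82×10⁻¹⁰ × 37.8 = 6.88×10⁻⁹ C.

6.88 nC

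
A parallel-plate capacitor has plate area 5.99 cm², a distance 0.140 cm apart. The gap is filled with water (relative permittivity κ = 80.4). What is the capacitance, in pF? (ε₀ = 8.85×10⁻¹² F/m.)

A = 5.99 cm² = 5.99×10⁻⁴ m².
C = κε₀A/d = 80.4 × 8.85×10⁻¹² × 5.99×10⁻⁴ / 1.40×10⁻³ = 3.04×10⁻¹⁰ F.

304 pF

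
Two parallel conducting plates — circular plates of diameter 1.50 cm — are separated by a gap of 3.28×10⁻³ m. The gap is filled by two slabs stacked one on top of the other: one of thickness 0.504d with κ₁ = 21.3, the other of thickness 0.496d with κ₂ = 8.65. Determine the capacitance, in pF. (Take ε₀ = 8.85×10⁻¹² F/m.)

5.89 pF

A = π(1.50/2 cm)² = 1.77×10⁻⁴ m².
Stacked slabs ⇒ two capacitors in series, each with the full plate area.
C₁ = κ₁ε₀A/d₁ = 21.3 × 8.85×10⁻¹² × 1.77×10⁻⁴ / 1.65×10⁻³ = 2.02×10⁻¹¹ F.
C₂ = κ₂ε₀A/d₂ = 8.65 × 8.85×10⁻¹² × 1.77×10⁻⁴ / 1.63×10⁻³ = 8.32×10⁻¹² F.
C = (1/C₁ + 1/C₂)⁻¹ = 5.89×10⁻¹² F.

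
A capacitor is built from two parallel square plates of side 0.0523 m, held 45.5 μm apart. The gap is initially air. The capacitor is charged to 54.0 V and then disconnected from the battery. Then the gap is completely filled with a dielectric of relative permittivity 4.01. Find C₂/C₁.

4.01

C = κε₀A/d scales with κ, so C₂/C₁ = κ = 4.01.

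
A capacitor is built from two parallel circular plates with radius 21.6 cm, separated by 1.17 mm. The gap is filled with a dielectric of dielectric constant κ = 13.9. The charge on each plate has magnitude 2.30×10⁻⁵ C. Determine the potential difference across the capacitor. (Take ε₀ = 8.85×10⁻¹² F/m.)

A = π(21.6 cm)² = 0.147 m².
C = κε₀A/d = 13.9 × 8.85×10⁻¹² × 0.147 / 1.17×10⁻³ = 1.54×10⁻⁸ F.
V = Q/C = 2.30×10⁻⁵ / 1.54×10⁻⁸ = 1.49×10³ V.

V ≈ 1.49 kV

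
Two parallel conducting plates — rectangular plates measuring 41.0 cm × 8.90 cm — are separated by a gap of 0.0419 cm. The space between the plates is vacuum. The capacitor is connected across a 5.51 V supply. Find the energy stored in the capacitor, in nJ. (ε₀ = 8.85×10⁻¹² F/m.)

U ≈ 11.7 nJ

A = 41.0 × 8.90 cm² = 3.65×10⁻² m².
C = ε₀A/d = 8.85×10⁻¹² × 3.65×10⁻² / 4.19×10⁻⁴ = 7.71×10⁻¹⁰ F.
U = ½CV² = ½ × 7.71×10⁻¹⁰ × (5.51)² = 1.17×10⁻⁸ J.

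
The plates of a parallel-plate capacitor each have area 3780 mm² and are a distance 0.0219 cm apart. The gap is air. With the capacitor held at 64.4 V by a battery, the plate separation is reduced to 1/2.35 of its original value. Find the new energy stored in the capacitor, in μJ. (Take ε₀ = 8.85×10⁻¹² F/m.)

A = 3780 mm² = 3.78×10⁻³ m².
Initially C₁ = ε₀A/d = 8.85×10⁻¹² × 3.78×10⁻³ / 2.19×10⁻⁴ = 1.53×10⁻¹⁰ F.
U₁ = 3.17×10⁻⁷ J.
Battery connected ⇒ V is held fixed. C₂ = 2.35 C₁ and U = ½CV², so U₂/U₁ = C₂/C₁ = 2.35.
U₂ = 2.35 × 3.17×10⁻⁷ = 7.44×10⁻⁷ J.

U ≈ 0.744 μJ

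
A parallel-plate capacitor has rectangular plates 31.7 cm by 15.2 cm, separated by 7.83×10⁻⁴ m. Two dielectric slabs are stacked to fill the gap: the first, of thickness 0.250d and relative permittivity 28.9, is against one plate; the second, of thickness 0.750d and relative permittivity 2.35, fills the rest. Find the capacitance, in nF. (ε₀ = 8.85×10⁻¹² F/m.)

A = 31.7 × 15.2 cm² = 4.82×10⁻² m².
Stacked slabs ⇒ two capacitors in series, each with the full plate area.
C₁ = κ₁ε₀A/d₁ = 28.9 × 8.85×10⁻¹² × 4.82×10⁻² / 1.96×10⁻⁴ = 6.30×10⁻⁸ F.
C₂ = κ₂ε₀A/d₂ = 2.35 × 8.85×10⁻¹² × 4.82×10⁻² / 5.87×10⁻⁴ = 1.71×10⁻⁹ F.
C = (1/C₁ + 1/C₂)⁻¹ = 1.66×10⁻⁹ F.

C ≈ 1.66 nF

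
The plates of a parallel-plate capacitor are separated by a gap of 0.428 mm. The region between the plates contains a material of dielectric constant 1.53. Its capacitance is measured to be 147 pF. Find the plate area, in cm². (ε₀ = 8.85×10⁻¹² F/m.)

A ≈ 46.5 cm²

A = Cd/(κε₀) = 1.47×10⁻¹⁰ × 4.28×10⁻⁴ / (1.53 × 8.85×10⁻¹²) = 4.65×10⁻³ m².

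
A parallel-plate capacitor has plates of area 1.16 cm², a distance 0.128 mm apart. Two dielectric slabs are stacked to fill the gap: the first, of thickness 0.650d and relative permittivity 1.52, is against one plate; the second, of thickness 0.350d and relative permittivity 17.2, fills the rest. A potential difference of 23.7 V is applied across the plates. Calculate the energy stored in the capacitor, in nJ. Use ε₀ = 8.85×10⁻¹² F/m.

5.03 nJ

A = 1.16 cm² = 1.16×10⁻⁴ m².
Stacked slabs ⇒ two capacitors in series, each with the full plate area.
C₁ = κ₁ε₀A/d₁ = 1.52 × 8.85×10⁻¹² × 1.16×10⁻⁴ / 8.32×10⁻⁵ = 1.88×10⁻¹¹ F.
C₂ = κ₂ε₀A/d₂ = 17.2 × 8.85×10⁻¹² × 1.16×10⁻⁴ / 4.48×10⁻⁵ = 3.94×10⁻¹⁰ F.
C = (1/C₁ + 1/C₂)⁻¹ = 1.79×10⁻¹¹ F.
U = ½CV² = ½ × 1.79×10⁻¹¹ × (23.7)² = 5.03×10⁻⁹ J.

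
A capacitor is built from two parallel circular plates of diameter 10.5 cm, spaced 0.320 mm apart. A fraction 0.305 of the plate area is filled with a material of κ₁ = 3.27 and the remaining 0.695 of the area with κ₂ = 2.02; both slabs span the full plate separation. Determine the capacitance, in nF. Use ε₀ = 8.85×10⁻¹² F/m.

C ≈ 0.575 nF

A = π(10.5/2 cm)² = 8.66×10⁻³ m².
Side-by-side slabs ⇒ two capacitors in parallel, each spanning the full gap.
C₁ = κ₁ε₀A₁/d = 3.27 × 8.85×10⁻¹² × 2.64×10⁻³ / 3.20×10⁻⁴ = 2.39×10⁻¹⁰ F.
C₂ = κ₂ε₀A₂/d = 2.02 × 8.85×10⁻¹² × 6.02×10⁻³ / 3.20×10⁻⁴ = 3.36×10⁻¹⁰ F.
C = C₁ + C₂ = 5.75×10⁻¹⁰ F.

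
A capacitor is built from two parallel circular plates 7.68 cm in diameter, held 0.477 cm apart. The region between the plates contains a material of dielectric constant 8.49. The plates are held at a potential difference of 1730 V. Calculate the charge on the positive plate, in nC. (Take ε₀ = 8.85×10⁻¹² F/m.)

A = π(7.68/2 cm)² = 4.63×10⁻³ m².
C = κε₀A/d = 8.49 × 8.85×10⁻¹² × 4.63×10⁻³ / 4.77×10⁻³ = 7.30×10⁻¹¹ F.
Q = CV = 7.30×10⁻¹¹ × 1730 = 1.26×10⁻⁷ C.

Q ≈ 126 nC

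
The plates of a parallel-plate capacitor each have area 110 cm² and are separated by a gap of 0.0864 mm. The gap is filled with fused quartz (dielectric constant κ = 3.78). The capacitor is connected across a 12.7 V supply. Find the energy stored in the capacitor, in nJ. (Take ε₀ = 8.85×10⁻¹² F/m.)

A = 110 cm² = 1.10×10⁻² m².
C = κε₀A/d = 3.78 × 8.85×10⁻¹² × 1.10×10⁻² / 8.64×10⁻⁵ = 4.26×10⁻⁹ F.
U = ½CV² = ½ × 4.26×10⁻⁹ × (12.7)² = 3.43×10⁻⁷ J.

343 nJ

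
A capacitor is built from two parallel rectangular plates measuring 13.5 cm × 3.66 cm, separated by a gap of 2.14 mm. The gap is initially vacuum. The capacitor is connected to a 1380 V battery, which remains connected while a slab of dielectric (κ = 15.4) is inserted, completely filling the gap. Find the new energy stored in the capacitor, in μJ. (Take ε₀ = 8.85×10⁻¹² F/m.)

U ≈ 300 μJ

A = 13.5 × 3.66 cm² = 4.94×10⁻³ m².
Initially C₁ = ε₀A/d = 8.85×10⁻¹² × 4.94×10⁻³ / 2.14×10⁻³ = 2.04×10⁻¹¹ F.
U₁ = 1.95×10⁻⁵ J.
Battery connected ⇒ V is held fixed. C₂ = 15.4 C₁ and U = ½CV², so U₂/U₁ = C₂/C₁ = 15.4.
U₂ = 15.4 × 1.95×10⁻⁵ = 3.00×10⁻⁴ J.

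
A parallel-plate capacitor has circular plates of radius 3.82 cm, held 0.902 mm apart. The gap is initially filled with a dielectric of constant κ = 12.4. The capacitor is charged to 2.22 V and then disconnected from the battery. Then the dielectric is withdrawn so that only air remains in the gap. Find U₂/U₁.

12.4

Isolated ⇒ Q is held fixed.
C₂ = 0.0806 C₁ and U = Q²/(2C), so U₂/U₁ = C₁/C₂ = 12.4.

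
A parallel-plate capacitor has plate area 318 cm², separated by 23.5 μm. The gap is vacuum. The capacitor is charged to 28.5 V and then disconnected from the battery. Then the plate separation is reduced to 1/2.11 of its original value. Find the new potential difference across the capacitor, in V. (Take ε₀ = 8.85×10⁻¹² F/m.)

A = 318 cm² = 3.18×10⁻² m².
Initially C₁ = ε₀A/d = 8.85×10⁻¹² × 3.18×10⁻² / 2.35×10⁻⁵ = 1.20×10⁻⁸ F.
V₁ = 28.5 V.
Isolated ⇒ Q is held fixed. C₂ = 2.11 C₁ and V = Q/C, so V₂/V₁ = C₁/C₂ = 0.474.
V₂ = 0.474 × 28.5 = 13.5 V.

13.5 V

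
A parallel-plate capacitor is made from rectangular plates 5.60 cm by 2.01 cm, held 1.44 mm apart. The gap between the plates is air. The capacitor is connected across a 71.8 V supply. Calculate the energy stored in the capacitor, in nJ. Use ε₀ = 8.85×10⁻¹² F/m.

U ≈ 17.8 nJ

A = 5.60 × 2.01 cm² = 1.13×10⁻³ m².
C = ε₀A/d = 8.85×10⁻¹² × 1.13×10⁻³ / 1.44×10⁻³ = 6.92×10⁻¹² F.
U = ½CV² = ½ × 6.92×10⁻¹² × (71.8)² = 1.78×10⁻⁸ J.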